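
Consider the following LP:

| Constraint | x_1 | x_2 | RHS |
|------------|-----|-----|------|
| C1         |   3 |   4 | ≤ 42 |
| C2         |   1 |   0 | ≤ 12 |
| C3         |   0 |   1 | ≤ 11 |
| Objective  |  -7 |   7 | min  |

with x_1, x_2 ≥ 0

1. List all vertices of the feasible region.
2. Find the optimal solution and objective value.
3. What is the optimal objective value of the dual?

1. (0, 0), (12, 0), (12, 1.5), (0, 10.5)
2. x_1 = 12, x_2 = 0, z = -84
3. -84 (by strong duality, equal to the primal optimum)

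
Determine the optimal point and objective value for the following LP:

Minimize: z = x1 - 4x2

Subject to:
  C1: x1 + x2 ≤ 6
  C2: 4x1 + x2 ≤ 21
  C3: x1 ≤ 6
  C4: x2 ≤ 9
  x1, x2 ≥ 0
x1 = 0, x2 = 6, z = -24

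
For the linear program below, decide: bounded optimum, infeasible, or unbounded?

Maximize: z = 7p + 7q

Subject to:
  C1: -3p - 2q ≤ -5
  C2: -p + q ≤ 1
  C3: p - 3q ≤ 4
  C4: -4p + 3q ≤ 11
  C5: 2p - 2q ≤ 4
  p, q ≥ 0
Feasible point: (1, 1) satisfies every constraint, so the LP is feasible.
Direction d = (1, 1): for each constraint row a, a·d ≤ 0 —
  (-3)(1) + (-2)(1) = -5 ≤ 0
  (-1)(1) + (1)(1) = 0 ≤ 0
  (1)(1) + (-3)(1) = -2 ≤ 0
  (-4)(1) + (3)(1) = -1 ≤ 0
  (2)(1) + (-2)(1) = 0 ≤ 0
and d ≥ 0, so (1, 1) + t·d stays feasible for every t ≥ 0. Along this ray z = 7p + 7q changes by 14 per unit t, so z → +∞.

The LP is unbounded; z can be made arbitrarily large.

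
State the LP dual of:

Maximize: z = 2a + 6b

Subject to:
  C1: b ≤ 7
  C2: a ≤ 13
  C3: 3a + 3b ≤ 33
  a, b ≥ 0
Minimize: z = 7y1 + 13y2 + 33y3

Subject to:
  C1: -y2 - 3y3 ≤ -2
  C2: -y1 - 3y3 ≤ -6
  y1, y2, y3 ≥ 0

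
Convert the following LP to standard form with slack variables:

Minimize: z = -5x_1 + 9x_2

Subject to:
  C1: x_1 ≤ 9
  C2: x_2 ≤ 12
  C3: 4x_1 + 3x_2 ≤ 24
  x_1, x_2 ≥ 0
min z = -5x_1 + 9x_2

s.t.
  x_1 + s1 = 9
  x_2 + s2 = 12
  4x_1 + 3x_2 + s3 = 24
  x_1, x_2, s1, s2, s3 ≥ 0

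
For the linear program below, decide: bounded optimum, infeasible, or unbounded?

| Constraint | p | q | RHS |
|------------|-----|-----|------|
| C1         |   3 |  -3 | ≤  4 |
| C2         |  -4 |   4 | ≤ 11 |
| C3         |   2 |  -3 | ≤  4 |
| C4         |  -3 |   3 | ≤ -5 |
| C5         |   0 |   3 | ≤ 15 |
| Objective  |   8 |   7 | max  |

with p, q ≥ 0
C1 requires 3p - 3q ≤ 4, while C4 (-3p + 3q ≤ -5) is equivalent to 3p - 3q ≥ 5. Together they would need 5 ≤ 3p - 3q ≤ 4, which is impossible since 5 > 4. No point satisfies all constraints.

The feasible region is empty; the LP is infeasible.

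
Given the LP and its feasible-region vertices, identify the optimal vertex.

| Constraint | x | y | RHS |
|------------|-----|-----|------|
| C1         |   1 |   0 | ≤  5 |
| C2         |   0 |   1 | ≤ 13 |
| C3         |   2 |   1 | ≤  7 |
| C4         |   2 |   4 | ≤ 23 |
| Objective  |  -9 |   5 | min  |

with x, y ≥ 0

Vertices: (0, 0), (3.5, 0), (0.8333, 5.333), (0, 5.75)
Evaluating z = -9x + 5y at each vertex:
  (0, 0): z = 0
  (3.5, 0): z = -31.5
  (0.8333, 5.333): z = 19.17
  (0, 5.75): z = 28.75

The smallest value is z = -31.5, attained at (3.5, 0).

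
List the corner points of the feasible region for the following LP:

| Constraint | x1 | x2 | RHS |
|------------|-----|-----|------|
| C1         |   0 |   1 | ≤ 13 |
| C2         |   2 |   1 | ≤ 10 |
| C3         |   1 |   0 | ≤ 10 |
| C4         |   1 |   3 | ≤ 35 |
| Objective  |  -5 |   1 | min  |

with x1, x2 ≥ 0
Each vertex is the intersection of two constraint boundaries that also satisfies all remaining constraints:
  x1 = 0 and x2 = 0 → (0, 0)
  2x1 + x2 = 10 and x2 = 0 → (5, 0)
  2x1 + x2 = 10 and x1 = 0 → (0, 10)

Vertices: (0, 0), (5, 0), (0, 10)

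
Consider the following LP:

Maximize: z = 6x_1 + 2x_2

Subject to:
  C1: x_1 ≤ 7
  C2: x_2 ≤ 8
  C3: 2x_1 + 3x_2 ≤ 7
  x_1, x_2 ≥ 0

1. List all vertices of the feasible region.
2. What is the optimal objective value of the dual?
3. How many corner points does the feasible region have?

1. (0, 0), (3.5, 0), (0, 2.333)
2. 21 (by strong duality, equal to the primal optimum)
3. 3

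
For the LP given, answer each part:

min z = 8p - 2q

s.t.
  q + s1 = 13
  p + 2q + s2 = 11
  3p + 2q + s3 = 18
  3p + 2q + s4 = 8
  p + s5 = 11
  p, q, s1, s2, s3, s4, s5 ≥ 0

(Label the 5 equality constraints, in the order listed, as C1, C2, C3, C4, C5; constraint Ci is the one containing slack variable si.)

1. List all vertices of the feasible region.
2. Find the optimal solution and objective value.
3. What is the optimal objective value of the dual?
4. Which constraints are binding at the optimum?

1. (0, 0), (2.667, 0), (0, 4)
2. p = 0, q = 4, z = -8
3. -8 (by strong duality, equal to the primal optimum)
4. C4, p ≥ 0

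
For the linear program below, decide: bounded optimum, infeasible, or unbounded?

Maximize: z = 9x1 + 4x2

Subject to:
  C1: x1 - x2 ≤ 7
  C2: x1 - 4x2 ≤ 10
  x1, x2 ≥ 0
Feasible point: (0, 0) satisfies every constraint, so the LP is feasible.
Direction d = (0, 1): for each constraint row a, a·d ≤ 0 —
  (1)(0) + (-1)(1) = -1 ≤ 0
  (1)(0) + (-4)(1) = -4 ≤ 0
and d ≥ 0, so (0, 0) + t·d stays feasible for every t ≥ 0. Along this ray z = 9x1 + 4x2 changes by 4 per unit t, so z → +∞.

Unbounded: there is a feasible ray along which z → +∞.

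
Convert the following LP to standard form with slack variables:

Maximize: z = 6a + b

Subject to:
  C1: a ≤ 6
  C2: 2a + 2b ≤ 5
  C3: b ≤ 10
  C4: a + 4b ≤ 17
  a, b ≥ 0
max z = 6a + b

s.t.
  a + s1 = 6
  2a + 2b + s2 = 5
  b + s3 = 10
  a + 4b + s4 = 17
  a, b, s1, s2, s3, s4 ≥ 0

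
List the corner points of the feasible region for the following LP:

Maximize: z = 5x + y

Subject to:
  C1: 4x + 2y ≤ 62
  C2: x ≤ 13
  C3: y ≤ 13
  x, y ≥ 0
Each vertex is the intersection of two constraint boundaries that also satisfies all remaining constraints:
  x = 0 and y = 0 → (0, 0)
  x = 13 and y = 0 → (13, 0)
  4x + 2y = 62 and x = 13 → (13, 5)
  4x + 2y = 62 and y = 13 → (9, 13)
  y = 13 and x = 0 → (0, 13)

Vertices: (0, 0), (13, 0), (13, 5), (9, 13), (0, 13)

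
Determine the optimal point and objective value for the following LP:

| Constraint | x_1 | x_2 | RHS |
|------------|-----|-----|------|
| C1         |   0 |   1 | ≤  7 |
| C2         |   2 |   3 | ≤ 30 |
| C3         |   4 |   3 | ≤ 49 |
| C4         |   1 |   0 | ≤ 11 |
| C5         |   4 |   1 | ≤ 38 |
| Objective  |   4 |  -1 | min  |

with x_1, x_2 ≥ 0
x_1 = 0, x_2 = 7, z = -7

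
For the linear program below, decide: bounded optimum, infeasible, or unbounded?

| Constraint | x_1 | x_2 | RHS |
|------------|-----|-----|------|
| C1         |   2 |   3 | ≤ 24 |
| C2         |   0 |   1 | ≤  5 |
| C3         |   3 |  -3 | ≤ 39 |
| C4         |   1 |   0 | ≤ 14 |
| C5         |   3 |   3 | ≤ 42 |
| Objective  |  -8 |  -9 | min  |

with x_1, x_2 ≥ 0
The point (12, 0) satisfies every constraint, so the LP is feasible; the constraints give x_1 ≤ 14 and x_2 ≤ 5, which with x_1, x_2 ≥ 0 keep the feasible region inside a bounded box. A feasible, bounded LP attains a finite optimum at a vertex.

Feasible with finite optimum z* = -96 at (12, 0).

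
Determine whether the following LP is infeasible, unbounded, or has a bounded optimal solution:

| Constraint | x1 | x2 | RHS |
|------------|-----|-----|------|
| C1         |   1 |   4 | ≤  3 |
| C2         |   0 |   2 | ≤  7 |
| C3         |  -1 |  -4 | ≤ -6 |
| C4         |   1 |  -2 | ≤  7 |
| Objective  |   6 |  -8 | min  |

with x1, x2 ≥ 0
C1 requires x1 + 4x2 ≤ 3, while C3 (-x1 - 4x2 ≤ -6) is equivalent to x1 + 4x2 ≥ 6. Together they would need 6 ≤ x1 + 4x2 ≤ 3, which is impossible since 6 > 3. No point satisfies all constraints.

The feasible region is empty; the LP is infeasible.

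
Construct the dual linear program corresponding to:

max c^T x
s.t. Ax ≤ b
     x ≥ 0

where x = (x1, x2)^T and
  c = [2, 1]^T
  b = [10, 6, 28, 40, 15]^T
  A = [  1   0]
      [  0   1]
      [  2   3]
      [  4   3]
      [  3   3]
Minimize: z = 10y1 + 6y2 + 28y3 + 40y4 + 15y5

Subject to:
  C1: -y1 - 2y3 - 4y4 - 3y5 ≤ -2
  C2: -y2 - 3y3 - 3y4 - 3y5 ≤ -1
  y1, y2, y3, y4, y5 ≥ 0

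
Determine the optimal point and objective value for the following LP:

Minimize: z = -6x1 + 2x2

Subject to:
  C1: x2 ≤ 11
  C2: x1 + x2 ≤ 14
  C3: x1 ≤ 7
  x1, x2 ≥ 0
Each vertex is the intersection of two constraint boundaries that also satisfies all remaining constraints:
  x1 = 0 and x2 = 0 → (0, 0)
  x1 = 7 and x2 = 0 → (7, 0)
  x1 + x2 = 14 and x1 = 7 → (7, 7)
  x2 = 11 and x1 + x2 = 14 → (3, 11)
  x2 = 11 and x1 = 0 → (0, 11)

Evaluating z = -6x1 + 2x2 at each vertex:
  (0, 0): z = 0
  (7, 0): z = -42
  (7, 7): z = -28
  (3, 11): z = 4
  (0, 11): z = 22

The minimum is at (7, 0) with z = -42.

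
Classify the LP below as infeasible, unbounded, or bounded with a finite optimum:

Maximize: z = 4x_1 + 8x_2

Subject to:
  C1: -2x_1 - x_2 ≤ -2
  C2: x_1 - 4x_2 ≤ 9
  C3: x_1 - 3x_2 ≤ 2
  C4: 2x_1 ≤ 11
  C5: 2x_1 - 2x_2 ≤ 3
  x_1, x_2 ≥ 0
Feasible point: (1, 0) satisfies every constraint, so the LP is feasible.
Direction d = (0, 1): for each constraint row a, a·d ≤ 0 —
  (-2)(0) + (-1)(1) = -1 ≤ 0
  (1)(0) + (-4)(1) = -4 ≤ 0
  (1)(0) + (-3)(1) = -3 ≤ 0
  (2)(0) + (0)(1) = 0 ≤ 0
  (2)(0) + (-2)(1) = -2 ≤ 0
and d ≥ 0, so (1, 0) + t·d stays feasible for every t ≥ 0. Along this ray z = 4x_1 + 8x_2 changes by 8 per unit t, so z → +∞.

Unbounded: there is a feasible ray along which z → +∞.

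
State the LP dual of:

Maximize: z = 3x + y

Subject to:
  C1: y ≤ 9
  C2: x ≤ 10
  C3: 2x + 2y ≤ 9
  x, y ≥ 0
Minimize: z = 9y1 + 10y2 + 9y3

Subject to:
  C1: -y2 - 2y3 ≤ -3
  C2: -y1 - 2y3 ≤ -1
  y1, y2, y3 ≥ 0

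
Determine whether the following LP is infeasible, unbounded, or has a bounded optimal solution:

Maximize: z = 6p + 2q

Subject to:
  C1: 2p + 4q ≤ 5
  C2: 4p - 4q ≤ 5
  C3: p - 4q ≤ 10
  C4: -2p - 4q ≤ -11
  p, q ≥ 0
C1 requires 2p + 4q ≤ 5, while C4 (-2p - 4q ≤ -11) is equivalent to 2p + 4q ≥ 11. Together they would need 11 ≤ 2p + 4q ≤ 5, which is impossible since 11 > 5. No point satisfies all constraints.

The feasible region is empty; the LP is infeasible.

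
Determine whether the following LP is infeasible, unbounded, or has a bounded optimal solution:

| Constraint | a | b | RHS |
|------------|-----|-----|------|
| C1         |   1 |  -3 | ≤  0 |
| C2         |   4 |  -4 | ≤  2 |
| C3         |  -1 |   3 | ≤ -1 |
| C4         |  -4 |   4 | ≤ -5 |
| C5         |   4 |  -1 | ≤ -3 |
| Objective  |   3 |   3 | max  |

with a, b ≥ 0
C1 requires a - 3b ≤ 0, while C3 (-a + 3b ≤ -1) is equivalent to a - 3b ≥ 1. Together they would need 1 ≤ a - 3b ≤ 0, which is impossible since 1 > 0. No point satisfies all constraints.

Infeasible — the constraint set is empty.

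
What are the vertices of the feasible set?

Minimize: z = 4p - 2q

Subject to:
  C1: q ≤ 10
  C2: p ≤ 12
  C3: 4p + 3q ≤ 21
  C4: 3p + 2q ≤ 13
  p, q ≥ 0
Each vertex is the intersection of two constraint boundaries that also satisfies all remaining constraints:
  p = 0 and q = 0 → (0, 0)
  3p + 2q = 13 and q = 0 → (4.333, 0)
  3p + 2q = 13 and p = 0 → (0, 6.5)

Vertices: (0, 0), (4.333, 0), (0, 6.5)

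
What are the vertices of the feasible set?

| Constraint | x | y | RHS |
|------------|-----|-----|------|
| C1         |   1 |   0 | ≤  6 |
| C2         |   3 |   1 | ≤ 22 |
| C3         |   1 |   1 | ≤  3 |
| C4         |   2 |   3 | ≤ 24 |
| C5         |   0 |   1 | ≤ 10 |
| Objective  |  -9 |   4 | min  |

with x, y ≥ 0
Each vertex is the intersection of two constraint boundaries that also satisfies all remaining constraints:
  x = 0 and y = 0 → (0, 0)
  x + y = 3 and y = 0 → (3, 0)
  x + y = 3 and x = 0 → (0, 3)

Vertices: (0, 0), (3, 0), (0, 3)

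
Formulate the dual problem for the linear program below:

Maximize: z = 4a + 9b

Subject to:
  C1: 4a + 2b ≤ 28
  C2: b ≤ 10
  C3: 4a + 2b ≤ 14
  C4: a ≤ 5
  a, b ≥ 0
Minimize: z = 28y1 + 10y2 + 14y3 + 5y4

Subject to:
  C1: -4y1 - 4y3 - y4 ≤ -4
  C2: -2y1 - y2 - 2y3 ≤ -9
  y1, y2, y3, y4 ≥ 0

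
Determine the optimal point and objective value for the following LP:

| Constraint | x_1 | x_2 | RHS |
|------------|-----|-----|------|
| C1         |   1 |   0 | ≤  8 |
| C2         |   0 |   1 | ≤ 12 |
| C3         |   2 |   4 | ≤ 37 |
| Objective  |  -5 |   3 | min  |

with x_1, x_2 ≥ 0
Each vertex is the intersection of two constraint boundaries that also satisfies all remaining constraints:
  x_1 = 0 and x_2 = 0 → (0, 0)
  x_1 = 8 and x_2 = 0 → (8, 0)
  x_1 = 8 and 2x_1 + 4x_2 = 37 → (8, 5.25)
  2x_1 + 4x_2 = 37 and x_1 = 0 → (0, 9.25)

Evaluating z = -5x_1 + 3x_2 at each vertex:
  (0, 0): z = 0
  (8, 0): z = -40
  (8, 5.25): z = -24.25
  (0, 9.25): z = 27.75

The minimum is at (8, 0) with z = -40.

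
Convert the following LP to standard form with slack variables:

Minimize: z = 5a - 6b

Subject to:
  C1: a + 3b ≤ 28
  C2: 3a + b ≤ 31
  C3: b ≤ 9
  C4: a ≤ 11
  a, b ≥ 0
min z = 5a - 6b

s.t.
  a + 3b + s1 = 28
  3a + b + s2 = 31
  b + s3 = 9
  a + s4 = 11
  a, b, s1, s2, s3, s4 ≥ 0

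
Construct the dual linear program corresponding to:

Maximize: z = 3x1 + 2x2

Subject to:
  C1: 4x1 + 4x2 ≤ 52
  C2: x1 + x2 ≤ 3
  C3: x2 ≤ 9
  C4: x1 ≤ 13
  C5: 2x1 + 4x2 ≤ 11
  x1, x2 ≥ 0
Minimize: z = 52y1 + 3y2 + 9y3 + 13y4 + 11y5

Subject to:
  C1: -4y1 - y2 - y4 - 2y5 ≤ -3
  C2: -4y1 - y2 - y3 - 4y5 ≤ -2
  y1, y2, y3, y4, y5 ≥ 0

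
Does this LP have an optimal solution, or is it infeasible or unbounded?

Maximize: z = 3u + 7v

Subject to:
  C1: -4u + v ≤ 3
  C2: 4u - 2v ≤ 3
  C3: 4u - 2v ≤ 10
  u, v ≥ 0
Feasible point: (0, 0) satisfies every constraint, so the LP is feasible.
Direction d = (1, 4): for each constraint row a, a·d ≤ 0 —
  (-4)(1) + (1)(4) = 0 ≤ 0
  (4)(1) + (-2)(4) = -4 ≤ 0
  (4)(1) + (-2)(4) = -4 ≤ 0
and d ≥ 0, so (0, 0) + t·d stays feasible for every t ≥ 0. Along this ray z = 3u + 7v changes by 31 per unit t, so z → +∞.

The LP is unbounded; z can be made arbitrarily large.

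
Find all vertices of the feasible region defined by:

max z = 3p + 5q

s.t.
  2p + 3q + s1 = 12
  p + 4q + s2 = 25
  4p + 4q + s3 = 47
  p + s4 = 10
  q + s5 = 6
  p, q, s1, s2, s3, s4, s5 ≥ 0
Each vertex is the intersection of two constraint boundaries that also satisfies all remaining constraints:
  p = 0 and q = 0 → (0, 0)
  2p + 3q = 12 and q = 0 → (6, 0)
  2p + 3q = 12 and p = 0 → (0, 4)

Vertices: (0, 0), (6, 0), (0, 4)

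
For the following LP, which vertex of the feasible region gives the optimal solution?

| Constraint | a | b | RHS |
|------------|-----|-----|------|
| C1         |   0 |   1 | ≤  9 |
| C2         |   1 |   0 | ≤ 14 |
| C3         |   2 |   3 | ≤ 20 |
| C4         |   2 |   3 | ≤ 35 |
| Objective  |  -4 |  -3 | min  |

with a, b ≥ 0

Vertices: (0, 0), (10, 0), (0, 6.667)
Evaluating z = -4a - 3b at each vertex:
  (0, 0): z = 0
  (10, 0): z = -40
  (0, 6.667): z = -20

The smallest value is z = -40, attained at (10, 0).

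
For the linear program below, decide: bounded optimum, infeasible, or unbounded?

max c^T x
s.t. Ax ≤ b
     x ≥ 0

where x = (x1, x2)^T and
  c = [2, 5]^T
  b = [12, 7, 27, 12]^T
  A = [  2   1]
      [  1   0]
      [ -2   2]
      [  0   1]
The point (0, 12) satisfies every constraint, so the LP is feasible; the constraints give x1 ≤ 7 and x2 ≤ 12, which with x1, x2 ≥ 0 keep the feasible region inside a bounded box. A feasible, bounded LP attains a finite optimum at a vertex.

Evaluating z = 2x1 + 5x2 at each vertex:
  (0, 0): z = 0
  (6, 0): z = 12
  (0, 12): z = 60

The LP has an optimal solution: (0, 12) with z = 60.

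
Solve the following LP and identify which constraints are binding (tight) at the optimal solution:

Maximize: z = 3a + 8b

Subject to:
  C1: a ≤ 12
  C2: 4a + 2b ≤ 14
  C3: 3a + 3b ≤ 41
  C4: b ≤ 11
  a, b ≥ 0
Optimal: a = 0, b = 7
Binding: C2, a ≥ 0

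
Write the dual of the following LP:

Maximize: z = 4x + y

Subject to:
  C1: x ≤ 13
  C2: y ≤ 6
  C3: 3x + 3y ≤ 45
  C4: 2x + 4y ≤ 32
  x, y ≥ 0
Minimize: z = 13y1 + 6y2 + 45y3 + 32y4

Subject to:
  C1: -y1 - 3y3 - 2y4 ≤ -4
  C2: -y2 - 3y3 - 4y4 ≤ -1
  y1, y2, y3, y4 ≥ 0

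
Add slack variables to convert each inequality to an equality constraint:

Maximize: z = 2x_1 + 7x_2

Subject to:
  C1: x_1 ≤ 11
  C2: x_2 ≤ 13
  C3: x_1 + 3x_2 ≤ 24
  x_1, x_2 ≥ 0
max z = 2x_1 + 7x_2

s.t.
  x_1 + s1 = 11
  x_2 + s2 = 13
  x_1 + 3x_2 + s3 = 24
  x_1, x_2, s1, s2, s3 ≥ 0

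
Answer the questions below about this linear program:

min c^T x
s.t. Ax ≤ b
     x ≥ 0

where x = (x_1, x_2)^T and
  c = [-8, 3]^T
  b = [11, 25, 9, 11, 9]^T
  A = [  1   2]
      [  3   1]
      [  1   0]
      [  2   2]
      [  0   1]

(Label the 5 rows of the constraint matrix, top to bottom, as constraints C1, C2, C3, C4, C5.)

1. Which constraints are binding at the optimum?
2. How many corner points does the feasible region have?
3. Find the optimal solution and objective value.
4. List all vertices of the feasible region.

1. C4, x_2 ≥ 0
2. 3
3. x_1 = 5.5, x_2 = 0, z = -44
4. (0, 0), (5.5, 0), (0, 5.5)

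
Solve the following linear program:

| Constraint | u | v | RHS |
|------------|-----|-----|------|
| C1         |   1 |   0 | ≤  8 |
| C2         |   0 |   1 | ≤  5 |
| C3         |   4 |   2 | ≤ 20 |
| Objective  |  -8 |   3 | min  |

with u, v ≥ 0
Each vertex is the intersection of two constraint boundaries that also satisfies all remaining constraints:
  u = 0 and v = 0 → (0, 0)
  4u + 2v = 20 and v = 0 → (5, 0)
  v = 5 and 4u + 2v = 20 → (2.5, 5)
  v = 5 and u = 0 → (0, 5)

Evaluating z = -8u + 3v at each vertex:
  (0, 0): z = 0
  (5, 0): z = -40
  (2.5, 5): z = -5
  (0, 5): z = 15

The minimum is at (5, 0) with z = -40.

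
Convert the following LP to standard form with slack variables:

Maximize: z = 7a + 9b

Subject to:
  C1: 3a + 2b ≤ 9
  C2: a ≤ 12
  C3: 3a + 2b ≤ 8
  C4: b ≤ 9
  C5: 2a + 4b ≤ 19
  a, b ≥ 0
max z = 7a + 9b

s.t.
  3a + 2b + s1 = 9
  a + s2 = 12
  3a + 2b + s3 = 8
  b + s4 = 9
  2a + 4b + s5 = 19
  a, b, s1, s2, s3, s4, s5 ≥ 0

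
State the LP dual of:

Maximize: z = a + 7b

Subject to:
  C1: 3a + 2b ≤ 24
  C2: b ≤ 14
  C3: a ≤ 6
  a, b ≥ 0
Minimize: z = 24y1 + 14y2 + 6y3

Subject to:
  C1: -3y1 - y3 ≤ -1
  C2: -2y1 - y2 ≤ -7
  y1, y2, y3 ≥ 0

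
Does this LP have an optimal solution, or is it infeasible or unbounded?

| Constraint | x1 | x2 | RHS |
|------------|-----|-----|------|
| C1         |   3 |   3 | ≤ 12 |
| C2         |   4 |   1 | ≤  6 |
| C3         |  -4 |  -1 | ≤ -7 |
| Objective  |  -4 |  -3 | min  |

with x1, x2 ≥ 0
C2 requires 4x1 + x2 ≤ 6, while C3 (-4x1 - x2 ≤ -7) is equivalent to 4x1 + x2 ≥ 7. Together they would need 7 ≤ 4x1 + x2 ≤ 6, which is impossible since 7 > 6. No point satisfies all constraints.

Infeasible — the constraint set is empty.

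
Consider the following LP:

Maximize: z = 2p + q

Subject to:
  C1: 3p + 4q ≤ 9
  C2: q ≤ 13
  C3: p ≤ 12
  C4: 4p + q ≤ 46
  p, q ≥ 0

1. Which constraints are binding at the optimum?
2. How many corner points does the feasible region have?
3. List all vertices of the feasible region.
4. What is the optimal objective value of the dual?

1. C1, q ≥ 0
2. 3
3. (0, 0), (3, 0), (0, 2.25)
4. 6 (by strong duality, equal to the primal optimum)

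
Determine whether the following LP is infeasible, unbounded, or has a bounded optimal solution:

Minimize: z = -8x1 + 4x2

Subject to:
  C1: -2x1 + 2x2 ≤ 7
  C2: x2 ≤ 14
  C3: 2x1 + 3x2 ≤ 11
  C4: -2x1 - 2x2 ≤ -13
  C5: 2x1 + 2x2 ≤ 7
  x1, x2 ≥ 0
C5 requires 2x1 + 2x2 ≤ 7, while C4 (-2x1 - 2x2 ≤ -13) is equivalent to 2x1 + 2x2 ≥ 13. Together they would need 13 ≤ 2x1 + 2x2 ≤ 7, which is impossible since 13 > 7. No point satisfies all constraints.

Infeasible: no point satisfies all constraints simultaneously.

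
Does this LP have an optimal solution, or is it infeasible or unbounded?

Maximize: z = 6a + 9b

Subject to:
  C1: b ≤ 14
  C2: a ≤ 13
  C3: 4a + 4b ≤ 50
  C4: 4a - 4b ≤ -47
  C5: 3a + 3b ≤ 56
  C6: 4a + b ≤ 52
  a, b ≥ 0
The point (0, 12.5) satisfies every constraint, so the LP is feasible; the constraints give a ≤ 13 and b ≤ 14, which with a, b ≥ 0 keep the feasible region inside a bounded box. A feasible, bounded LP attains a finite optimum at a vertex.

Evaluating z = 6a + 9b at each vertex:
  (0, 11.75): z = 105.8
  (0.375, 12.12): z = 111.4
  (0, 12.5): z = 112.5

The LP has an optimal solution: (0, 12.5) with z = 112.5.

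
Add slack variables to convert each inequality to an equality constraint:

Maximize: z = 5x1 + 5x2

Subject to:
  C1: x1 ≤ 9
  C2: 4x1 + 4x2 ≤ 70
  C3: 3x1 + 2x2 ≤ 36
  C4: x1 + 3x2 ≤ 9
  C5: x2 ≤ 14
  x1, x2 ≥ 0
max z = 5x1 + 5x2

s.t.
  x1 + s1 = 9
  4x1 + 4x2 + s2 = 70
  3x1 + 2x2 + s3 = 36
  x1 + 3x2 + s4 = 9
  x2 + s5 = 14
  x1, x2, s1, s2, s3, s4, s5 ≥ 0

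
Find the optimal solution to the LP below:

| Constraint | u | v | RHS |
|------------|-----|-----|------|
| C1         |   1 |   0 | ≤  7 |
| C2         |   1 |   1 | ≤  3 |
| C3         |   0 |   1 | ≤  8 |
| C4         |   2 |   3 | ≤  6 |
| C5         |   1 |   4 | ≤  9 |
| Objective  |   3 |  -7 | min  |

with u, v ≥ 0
u = 0, v = 2, z = -14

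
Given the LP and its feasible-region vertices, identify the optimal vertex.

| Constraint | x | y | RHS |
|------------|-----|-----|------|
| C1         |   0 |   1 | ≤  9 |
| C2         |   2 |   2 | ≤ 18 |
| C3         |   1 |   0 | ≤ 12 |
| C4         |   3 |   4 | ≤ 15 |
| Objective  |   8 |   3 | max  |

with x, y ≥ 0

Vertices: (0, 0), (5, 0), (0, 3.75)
(5, 0) with z = 40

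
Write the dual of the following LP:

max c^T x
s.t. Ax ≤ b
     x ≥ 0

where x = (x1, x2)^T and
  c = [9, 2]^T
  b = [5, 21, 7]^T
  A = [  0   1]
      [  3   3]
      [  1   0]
Minimize: z = 5y1 + 21y2 + 7y3

Subject to:
  C1: -3y2 - y3 ≤ -9
  C2: -y1 - 3y2 ≤ -2
  y1, y2, y3 ≥ 0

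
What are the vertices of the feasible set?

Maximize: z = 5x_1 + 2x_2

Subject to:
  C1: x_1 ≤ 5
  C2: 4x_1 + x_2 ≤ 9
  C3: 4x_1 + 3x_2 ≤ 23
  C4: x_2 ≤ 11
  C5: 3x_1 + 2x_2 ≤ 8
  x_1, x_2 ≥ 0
Each vertex is the intersection of two constraint boundaries that also satisfies all remaining constraints:
  x_1 = 0 and x_2 = 0 → (0, 0)
  4x_1 + x_2 = 9 and x_2 = 0 → (2.25, 0)
  4x_1 + x_2 = 9 and 3x_1 + 2x_2 = 8 → (2, 1)
  3x_1 + 2x_2 = 8 and x_1 = 0 → (0, 4)

Vertices: (0, 0), (2.25, 0), (2, 1), (0, 4)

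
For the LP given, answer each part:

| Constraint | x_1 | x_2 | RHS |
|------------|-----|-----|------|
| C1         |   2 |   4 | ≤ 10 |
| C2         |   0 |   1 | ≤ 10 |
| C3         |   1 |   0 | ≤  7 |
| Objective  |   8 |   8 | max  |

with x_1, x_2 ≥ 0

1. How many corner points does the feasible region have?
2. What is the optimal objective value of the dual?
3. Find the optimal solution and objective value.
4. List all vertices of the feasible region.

1. 3
2. 40 (by strong duality, equal to the primal optimum)
3. x_1 = 5, x_2 = 0, z = 40
4. (0, 0), (5, 0), (0, 2.5)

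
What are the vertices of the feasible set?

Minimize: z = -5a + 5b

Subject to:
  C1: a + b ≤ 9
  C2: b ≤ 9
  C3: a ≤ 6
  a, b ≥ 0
Each vertex is the intersection of two constraint boundaries that also satisfies all remaining constraints:
  a = 0 and b = 0 → (0, 0)
  a = 6 and b = 0 → (6, 0)
  a + b = 9 and a = 6 → (6, 3)
  a + b = 9 and b = 9 → (0, 9)

Vertices: (0, 0), (6, 0), (6, 3), (0, 9)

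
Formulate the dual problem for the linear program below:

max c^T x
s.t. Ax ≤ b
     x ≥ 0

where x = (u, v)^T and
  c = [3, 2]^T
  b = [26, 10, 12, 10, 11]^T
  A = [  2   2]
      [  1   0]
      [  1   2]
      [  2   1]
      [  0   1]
Minimize: z = 26y1 + 10y2 + 12y3 + 10y4 + 11y5

Subject to:
  C1: -2y1 - y2 - y3 - 2y4 ≤ -3
  C2: -2y1 - 2y3 - y4 - y5 ≤ -2
  y1, y2, y3, y4, y5 ≥ 0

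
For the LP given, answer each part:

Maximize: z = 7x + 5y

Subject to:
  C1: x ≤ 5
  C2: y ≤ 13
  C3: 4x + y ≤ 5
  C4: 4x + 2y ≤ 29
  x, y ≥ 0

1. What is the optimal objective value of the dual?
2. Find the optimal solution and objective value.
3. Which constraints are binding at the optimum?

1. 25 (by strong duality, equal to the primal optimum)
2. x = 0, y = 5, z = 25
3. C3, x ≥ 0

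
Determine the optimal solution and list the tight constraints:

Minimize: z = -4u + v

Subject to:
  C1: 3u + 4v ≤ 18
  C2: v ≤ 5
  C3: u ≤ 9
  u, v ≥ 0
Optimal: u = 6, v = 0
Binding: C1, v ≥ 0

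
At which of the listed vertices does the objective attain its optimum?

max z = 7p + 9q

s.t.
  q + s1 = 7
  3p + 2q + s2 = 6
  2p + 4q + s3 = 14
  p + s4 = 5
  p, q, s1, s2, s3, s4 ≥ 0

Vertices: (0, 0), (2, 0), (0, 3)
(0, 3) with z = 27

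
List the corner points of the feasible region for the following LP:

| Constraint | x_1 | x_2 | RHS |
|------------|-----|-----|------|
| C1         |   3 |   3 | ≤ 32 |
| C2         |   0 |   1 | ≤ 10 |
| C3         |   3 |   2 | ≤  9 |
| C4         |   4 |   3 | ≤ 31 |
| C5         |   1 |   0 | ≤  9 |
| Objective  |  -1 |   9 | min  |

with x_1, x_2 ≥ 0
Each vertex is the intersection of two constraint boundaries that also satisfies all remaining constraints:
  x_1 = 0 and x_2 = 0 → (0, 0)
  3x_1 + 2x_2 = 9 and x_2 = 0 → (3, 0)
  3x_1 + 2x_2 = 9 and x_1 = 0 → (0, 4.5)

Vertices: (0, 0), (3, 0), (0, 4.5)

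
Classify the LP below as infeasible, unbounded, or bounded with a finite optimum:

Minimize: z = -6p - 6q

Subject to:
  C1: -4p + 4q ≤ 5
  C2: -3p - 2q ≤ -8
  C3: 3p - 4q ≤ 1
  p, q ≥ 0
Feasible point: (2, 2) satisfies every constraint, so the LP is feasible.
Direction d = (1, 1): for each constraint row a, a·d ≤ 0 —
  (-4)(1) + (4)(1) = 0 ≤ 0
  (-3)(1) + (-2)(1) = -5 ≤ 0
  (3)(1) + (-4)(1) = -1 ≤ 0
and d ≥ 0, so (2, 2) + t·d stays feasible for every t ≥ 0. Along this ray z = -6p - 6q changes by -12 per unit t, so z → −∞.

Unbounded — the objective can decrease without bound over the feasible region.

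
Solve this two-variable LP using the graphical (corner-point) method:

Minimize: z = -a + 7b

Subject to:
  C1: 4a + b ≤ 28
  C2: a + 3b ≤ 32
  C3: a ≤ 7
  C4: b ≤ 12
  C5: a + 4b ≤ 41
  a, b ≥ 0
Each vertex is the intersection of two constraint boundaries that also satisfies all remaining constraints:
  a = 0 and b = 0 → (0, 0)
  4a + b = 28 and a = 7 → (7, 0)
  4a + b = 28 and a + 4b = 41 → (4.733, 9.067)
  a + 4b = 41 and a = 0 → (0, 10.25)

Evaluating z = -a + 7b at each vertex:
  (0, 0): z = 0
  (7, 0): z = -7
  (4.733, 9.067): z = 58.73
  (0, 10.25): z = 71.75

The minimum is at (7, 0) with z = -7.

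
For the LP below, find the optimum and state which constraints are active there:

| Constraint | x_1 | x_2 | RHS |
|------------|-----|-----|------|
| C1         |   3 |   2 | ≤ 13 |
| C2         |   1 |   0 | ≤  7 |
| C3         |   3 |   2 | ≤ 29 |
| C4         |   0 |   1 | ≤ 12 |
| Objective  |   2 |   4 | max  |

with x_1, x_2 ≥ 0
Optimal: x_1 = 0, x_2 = 6.5
Binding: C1, x_1 ≥ 0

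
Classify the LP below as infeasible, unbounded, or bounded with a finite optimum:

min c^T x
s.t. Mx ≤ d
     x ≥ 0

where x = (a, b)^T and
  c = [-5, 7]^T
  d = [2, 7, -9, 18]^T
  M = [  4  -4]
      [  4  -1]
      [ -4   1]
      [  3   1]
One constraint requires 4a - b ≤ 7, while the constraint -4a + b ≤ -9 is equivalent to 4a - b ≥ 9. Together they would need 9 ≤ 4a - b ≤ 7, which is impossible since 9 > 7. No point satisfies all constraints.

Infeasible: no point satisfies all constraints simultaneously.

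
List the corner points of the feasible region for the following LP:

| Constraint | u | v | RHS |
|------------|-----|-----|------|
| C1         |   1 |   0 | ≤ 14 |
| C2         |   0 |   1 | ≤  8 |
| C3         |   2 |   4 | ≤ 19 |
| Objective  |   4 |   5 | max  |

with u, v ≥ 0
Each vertex is the intersection of two constraint boundaries that also satisfies all remaining constraints:
  u = 0 and v = 0 → (0, 0)
  2u + 4v = 19 and v = 0 → (9.5, 0)
  2u + 4v = 19 and u = 0 → (0, 4.75)

Vertices: (0, 0), (9.5, 0), (0, 4.75)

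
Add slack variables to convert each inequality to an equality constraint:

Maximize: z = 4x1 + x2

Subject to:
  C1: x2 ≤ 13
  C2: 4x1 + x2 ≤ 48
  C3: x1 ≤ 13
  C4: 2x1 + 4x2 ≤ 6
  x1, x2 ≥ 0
max z = 4x1 + x2

s.t.
  x2 + s1 = 13
  4x1 + x2 + s2 = 48
  x1 + s3 = 13
  2x1 + 4x2 + s4 = 6
  x1, x2, s1, s2, s3, s4 ≥ 0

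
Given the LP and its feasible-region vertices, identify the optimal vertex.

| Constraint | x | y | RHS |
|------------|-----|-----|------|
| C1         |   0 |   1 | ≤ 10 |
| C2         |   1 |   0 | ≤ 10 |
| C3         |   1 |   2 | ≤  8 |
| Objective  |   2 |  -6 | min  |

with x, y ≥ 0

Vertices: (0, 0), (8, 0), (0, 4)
Evaluating z = 2x - 6y at each vertex:
  (0, 0): z = 0
  (8, 0): z = 16
  (0, 4): z = -24

The smallest value is z = -24, attained at (0, 4).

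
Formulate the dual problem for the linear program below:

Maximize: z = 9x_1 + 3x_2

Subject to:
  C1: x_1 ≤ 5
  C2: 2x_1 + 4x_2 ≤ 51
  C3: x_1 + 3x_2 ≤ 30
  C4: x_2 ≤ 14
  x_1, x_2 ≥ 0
Minimize: z = 5y1 + 51y2 + 30y3 + 14y4

Subject to:
  C1: -y1 - 2y2 - y3 ≤ -9
  C2: -4y2 - 3y3 - y4 ≤ -3
  y1, y2, y3, y4 ≥ 0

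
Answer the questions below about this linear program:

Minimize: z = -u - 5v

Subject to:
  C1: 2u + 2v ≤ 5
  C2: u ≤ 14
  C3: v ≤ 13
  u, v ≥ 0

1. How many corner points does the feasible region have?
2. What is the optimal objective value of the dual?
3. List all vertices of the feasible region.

1. 3
2. -12.5 (by strong duality, equal to the primal optimum)
3. (0, 0), (2.5, 0), (0, 2.5)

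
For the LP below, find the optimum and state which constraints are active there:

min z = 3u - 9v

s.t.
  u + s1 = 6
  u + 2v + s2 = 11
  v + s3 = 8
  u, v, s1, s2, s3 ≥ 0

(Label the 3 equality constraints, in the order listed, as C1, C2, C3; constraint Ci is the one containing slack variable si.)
Optimal: u = 0, v = 5.5
Slack at optimum:
  C1: slack = 6
  C2: slack = 0 (binding)
  C3: slack = 2.5
  u ≥ 0: u = 0 (binding)
  v ≥ 0: v = 5.5
Binding constraints: C2, u ≥ 0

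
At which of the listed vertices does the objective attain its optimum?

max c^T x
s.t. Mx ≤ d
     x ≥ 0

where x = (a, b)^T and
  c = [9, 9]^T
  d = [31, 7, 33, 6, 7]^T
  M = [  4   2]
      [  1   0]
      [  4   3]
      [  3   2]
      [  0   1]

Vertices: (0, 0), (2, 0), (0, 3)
Evaluating z = 9a + 9b at each vertex:
  (0, 0): z = 0
  (2, 0): z = 18
  (0, 3): z = 27

The largest value is z = 27, attained at (0, 3).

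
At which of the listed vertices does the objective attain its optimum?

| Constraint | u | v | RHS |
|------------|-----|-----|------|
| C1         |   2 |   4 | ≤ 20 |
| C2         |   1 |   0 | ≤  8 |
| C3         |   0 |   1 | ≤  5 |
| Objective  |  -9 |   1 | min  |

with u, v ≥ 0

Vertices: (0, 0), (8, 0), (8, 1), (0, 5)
Evaluating z = -9u + v at each vertex:
  (0, 0): z = 0
  (8, 0): z = -72
  (8, 1): z = -71
  (0, 5): z = 5

The smallest value is z = -72, attained at (8, 0).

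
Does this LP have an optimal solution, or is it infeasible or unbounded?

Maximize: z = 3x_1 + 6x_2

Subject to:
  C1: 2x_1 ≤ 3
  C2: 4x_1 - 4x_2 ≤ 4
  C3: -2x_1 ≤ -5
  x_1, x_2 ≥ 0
C1 requires 2x_1 ≤ 3, while C3 (-2x_1 ≤ -5) is equivalent to 2x_1 ≥ 5. Together they would need 5 ≤ 2x_1 ≤ 3, which is impossible since 5 > 3. No point satisfies all constraints.

Infeasible: no point satisfies all constraints simultaneously.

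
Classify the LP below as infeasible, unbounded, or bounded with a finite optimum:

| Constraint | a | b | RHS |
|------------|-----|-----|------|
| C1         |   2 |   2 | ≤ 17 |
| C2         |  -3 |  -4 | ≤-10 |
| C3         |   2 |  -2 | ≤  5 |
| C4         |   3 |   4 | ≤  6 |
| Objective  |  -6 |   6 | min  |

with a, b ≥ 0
C4 requires 3a + 4b ≤ 6, while C2 (-3a - 4b ≤ -10) is equivalent to 3a + 4b ≥ 10. Together they would need 10 ≤ 3a + 4b ≤ 6, which is impossible since 10 > 6. No point satisfies all constraints.

Infeasible — the constraint set is empty.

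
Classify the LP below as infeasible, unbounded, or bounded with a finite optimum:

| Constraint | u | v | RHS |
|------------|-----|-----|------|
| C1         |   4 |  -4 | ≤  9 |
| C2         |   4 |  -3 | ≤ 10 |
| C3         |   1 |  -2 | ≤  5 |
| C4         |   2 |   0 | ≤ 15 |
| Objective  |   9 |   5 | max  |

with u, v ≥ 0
Feasible point: (0, 0) satisfies every constraint, so the LP is feasible.
Direction d = (0, 1): for each constraint row a, a·d ≤ 0 —
  (4)(0) + (-4)(1) = -4 ≤ 0
  (4)(0) + (-3)(1) = -3 ≤ 0
  (1)(0) + (-2)(1) = -2 ≤ 0
  (2)(0) + (0)(1) = 0 ≤ 0
and d ≥ 0, so (0, 0) + t·d stays feasible for every t ≥ 0. Along this ray z = 9u + 5v changes by 5 per unit t, so z → +∞.

Unbounded: there is a feasible ray along which z → +∞.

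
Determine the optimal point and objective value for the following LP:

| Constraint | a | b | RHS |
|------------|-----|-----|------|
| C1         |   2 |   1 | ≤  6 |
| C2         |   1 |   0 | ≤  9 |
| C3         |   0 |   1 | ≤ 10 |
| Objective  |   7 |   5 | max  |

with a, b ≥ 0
Each vertex is the intersection of two constraint boundaries that also satisfies all remaining constraints:
  a = 0 and b = 0 → (0, 0)
  2a + b = 6 and b = 0 → (3, 0)
  2a + b = 6 and a = 0 → (0, 6)

Evaluating z = 7a + 5b at each vertex:
  (0, 0): z = 0
  (3, 0): z = 21
  (0, 6): z = 30

The maximum is at (0, 6) with z = 30.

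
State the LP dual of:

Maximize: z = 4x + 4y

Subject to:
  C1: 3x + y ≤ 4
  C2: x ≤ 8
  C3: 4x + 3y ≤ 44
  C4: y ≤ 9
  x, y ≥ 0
Minimize: z = 4y1 + 8y2 + 44y3 + 9y4

Subject to:
  C1: -3y1 - y2 - 4y3 ≤ -4
  C2: -y1 - 3y3 - y4 ≤ -4
  y1, y2, y3, y4 ≥ 0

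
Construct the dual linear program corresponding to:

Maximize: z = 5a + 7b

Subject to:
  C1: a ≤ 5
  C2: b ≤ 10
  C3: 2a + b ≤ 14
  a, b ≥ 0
Minimize: z = 5y1 + 10y2 + 14y3

Subject to:
  C1: -y1 - 2y3 ≤ -5
  C2: -y2 - y3 ≤ -7
  y1, y2, y3 ≥ 0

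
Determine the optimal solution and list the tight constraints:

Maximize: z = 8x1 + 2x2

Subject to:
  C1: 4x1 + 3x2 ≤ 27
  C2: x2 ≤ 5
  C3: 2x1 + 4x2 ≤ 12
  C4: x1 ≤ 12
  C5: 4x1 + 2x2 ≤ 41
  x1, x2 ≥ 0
Optimal: x1 = 6, x2 = 0
Slack at optimum:
  C1: slack = 3
  C2: slack = 5
  C3: slack = 0 (binding)
  C4: slack = 6
  C5: slack = 17
  x1 ≥ 0: x1 = 6
  x2 ≥ 0: x2 = 0 (binding)
Binding constraints: C3, x2 ≥ 0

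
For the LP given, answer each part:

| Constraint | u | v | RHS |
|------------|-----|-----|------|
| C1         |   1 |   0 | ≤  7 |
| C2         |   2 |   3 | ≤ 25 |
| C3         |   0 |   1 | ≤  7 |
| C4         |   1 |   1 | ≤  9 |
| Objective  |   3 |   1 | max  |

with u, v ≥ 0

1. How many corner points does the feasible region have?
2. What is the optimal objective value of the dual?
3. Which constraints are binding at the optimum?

1. 5
2. 23 (by strong duality, equal to the primal optimum)
3. C1, C4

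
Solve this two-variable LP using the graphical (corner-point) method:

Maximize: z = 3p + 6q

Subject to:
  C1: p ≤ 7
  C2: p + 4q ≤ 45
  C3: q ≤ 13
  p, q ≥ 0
p = 7, q = 9.5, z = 78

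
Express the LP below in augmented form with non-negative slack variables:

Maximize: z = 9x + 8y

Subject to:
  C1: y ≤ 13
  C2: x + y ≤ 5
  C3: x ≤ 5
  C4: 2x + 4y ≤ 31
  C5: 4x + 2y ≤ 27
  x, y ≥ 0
max z = 9x + 8y

s.t.
  y + s1 = 13
  x + y + s2 = 5
  x + s3 = 5
  2x + 4y + s4 = 31
  4x + 2y + s5 = 27
  x, y, s1, s2, s3, s4, s5 ≥ 0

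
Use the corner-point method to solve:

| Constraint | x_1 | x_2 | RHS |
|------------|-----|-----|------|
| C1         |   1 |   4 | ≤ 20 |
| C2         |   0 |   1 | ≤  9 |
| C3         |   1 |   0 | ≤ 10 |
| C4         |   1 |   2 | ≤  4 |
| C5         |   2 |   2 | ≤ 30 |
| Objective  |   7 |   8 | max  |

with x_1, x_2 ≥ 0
x_1 = 4, x_2 = 0, z = 28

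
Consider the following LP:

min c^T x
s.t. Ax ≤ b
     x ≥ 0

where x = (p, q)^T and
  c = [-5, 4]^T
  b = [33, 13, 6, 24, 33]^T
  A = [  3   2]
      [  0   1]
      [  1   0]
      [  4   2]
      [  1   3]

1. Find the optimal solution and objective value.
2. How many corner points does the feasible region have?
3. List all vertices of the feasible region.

1. p = 6, q = 0, z = -30
2. 4
3. (0, 0), (6, 0), (0.6, 10.8), (0, 11)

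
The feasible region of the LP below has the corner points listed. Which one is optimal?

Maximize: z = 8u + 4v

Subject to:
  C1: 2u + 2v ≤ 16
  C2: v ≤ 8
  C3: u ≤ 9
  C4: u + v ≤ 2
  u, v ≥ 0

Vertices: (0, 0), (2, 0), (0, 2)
Evaluating z = 8u + 4v at each vertex:
  (0, 0): z = 0
  (2, 0): z = 16
  (0, 2): z = 8

The largest value is z = 16, attained at (2, 0).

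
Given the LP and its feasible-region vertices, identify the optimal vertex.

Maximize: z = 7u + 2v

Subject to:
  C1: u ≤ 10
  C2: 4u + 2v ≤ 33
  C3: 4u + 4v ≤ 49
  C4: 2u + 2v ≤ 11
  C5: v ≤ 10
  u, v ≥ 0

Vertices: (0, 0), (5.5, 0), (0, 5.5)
(5.5, 0) with z = 38.5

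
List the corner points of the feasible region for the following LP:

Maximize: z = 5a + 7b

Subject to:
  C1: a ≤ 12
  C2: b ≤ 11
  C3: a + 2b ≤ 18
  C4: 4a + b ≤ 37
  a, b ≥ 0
Each vertex is the intersection of two constraint boundaries that also satisfies all remaining constraints:
  a = 0 and b = 0 → (0, 0)
  4a + b = 37 and b = 0 → (9.25, 0)
  a + 2b = 18 and 4a + b = 37 → (8, 5)
  a + 2b = 18 and a = 0 → (0, 9)

Vertices: (0, 0), (9.25, 0), (8, 5), (0, 9)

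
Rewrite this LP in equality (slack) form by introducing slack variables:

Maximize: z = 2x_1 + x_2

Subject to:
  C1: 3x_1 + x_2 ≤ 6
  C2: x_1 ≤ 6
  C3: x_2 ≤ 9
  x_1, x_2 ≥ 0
max z = 2x_1 + x_2

s.t.
  3x_1 + x_2 + s1 = 6
  x_1 + s2 = 6
  x_2 + s3 = 9
  x_1, x_2, s1, s2, s3 ≥ 0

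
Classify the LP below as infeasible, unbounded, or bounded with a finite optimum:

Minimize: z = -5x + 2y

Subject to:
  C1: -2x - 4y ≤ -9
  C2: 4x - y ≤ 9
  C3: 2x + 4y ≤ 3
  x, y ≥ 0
C3 requires 2x + 4y ≤ 3, while C1 (-2x - 4y ≤ -9) is equivalent to 2x + 4y ≥ 9. Together they would need 9 ≤ 2x + 4y ≤ 3, which is impossible since 9 > 3. No point satisfies all constraints.

Infeasible: no point satisfies all constraints simultaneously.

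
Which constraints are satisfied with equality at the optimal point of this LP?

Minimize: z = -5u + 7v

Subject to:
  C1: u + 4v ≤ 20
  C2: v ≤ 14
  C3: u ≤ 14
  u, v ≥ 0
Optimal: u = 14, v = 0
Binding: C3, v ≥ 0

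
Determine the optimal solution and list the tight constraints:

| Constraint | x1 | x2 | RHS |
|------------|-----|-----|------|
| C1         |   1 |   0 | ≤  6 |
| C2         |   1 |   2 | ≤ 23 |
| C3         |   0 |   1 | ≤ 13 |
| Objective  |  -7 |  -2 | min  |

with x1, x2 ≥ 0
Optimal: x1 = 6, x2 = 8.5
Binding: C1, C2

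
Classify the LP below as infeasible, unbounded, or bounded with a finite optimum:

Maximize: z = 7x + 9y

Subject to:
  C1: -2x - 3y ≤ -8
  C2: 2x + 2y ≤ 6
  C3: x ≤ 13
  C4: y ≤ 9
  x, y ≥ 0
The point (0, 3) satisfies every constraint, so the LP is feasible; the constraints give x ≤ 13 and y ≤ 9, which with x, y ≥ 0 keep the feasible region inside a bounded box. A feasible, bounded LP attains a finite optimum at a vertex.

Evaluating z = 7x + 9y at each vertex:
  (1, 2): z = 25
  (0, 3): z = 27
  (0, 2.667): z = 24

Feasible with finite optimum z* = 27 at (0, 3).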